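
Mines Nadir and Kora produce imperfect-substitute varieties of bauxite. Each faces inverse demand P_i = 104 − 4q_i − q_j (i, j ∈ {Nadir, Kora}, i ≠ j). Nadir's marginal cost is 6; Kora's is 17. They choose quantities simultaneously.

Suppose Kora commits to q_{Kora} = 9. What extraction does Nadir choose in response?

11.125

Mine Nadir's profit: π = q_{Nadir}(104 − 4q_{Nadir} − q_{Kora}) − 6q_{Nadir}.
∂π/∂q_{Nadir} = 98 − 8q_{Nadir} − q_{Kora} = 0 ⇒ q_{Nadir} = 12.25 − 0.125q_{Kora}.
At q_{Kora} = 9: q_{Nadir} = 12.25 − 0.125·9 = 11.125.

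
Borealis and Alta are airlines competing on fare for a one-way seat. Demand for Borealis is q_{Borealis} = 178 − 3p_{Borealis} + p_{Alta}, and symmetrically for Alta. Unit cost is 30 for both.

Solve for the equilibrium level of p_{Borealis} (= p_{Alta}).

53.6

Borealis's profit: π = (p_{Borealis} − 30)(178 − 3p_{Borealis} + p_{Alta}).
∂π/∂p_{Borealis} = 268 − 6p_{Borealis} + p_{Alta} = 0 ⇒ p_{Borealis} = 134/3 + (1/6)p_{Alta}.
By symmetry p_{Alta} = p_{Borealis}; substituting into the reaction function, (5/6)p_{Borealis} = 134/3 and p_{Borealis} = 53.6.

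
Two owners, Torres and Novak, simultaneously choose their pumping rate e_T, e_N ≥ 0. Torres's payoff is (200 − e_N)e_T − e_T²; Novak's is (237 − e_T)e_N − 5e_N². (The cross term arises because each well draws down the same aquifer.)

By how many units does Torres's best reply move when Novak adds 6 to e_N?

Expanding Torres's payoff: 200e_T − e_Ne_T − e_T².
∂π/∂e_T = 200 − e_N − 2e_T = 0, so e_T = 100 − 0.5e_N.
The reaction-function slope is −0.5, so a 6-unit rise in e_N moves e_T by −0.5 × 6 = −3. Torres's best response falls — the actions are strategic substitutes.

-3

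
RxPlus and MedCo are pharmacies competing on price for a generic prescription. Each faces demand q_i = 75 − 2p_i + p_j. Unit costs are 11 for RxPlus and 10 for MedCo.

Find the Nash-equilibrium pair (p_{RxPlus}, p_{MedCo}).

32.2, 31.8

RxPlus's profit: π = (p_{RxPlus} − 11)(75 − 2p_{RxPlus} + p_{MedCo}).
∂π/∂p_{RxPlus} = 97 − 4p_{RxPlus} + p_{MedCo} = 0 ⇒ p_{RxPlus} = 24.25 + 0.25p_{MedCo}.
Similarly p_{MedCo} = 23.75 + 0.25p_{RxPlus}.
Substituting the second reaction function into the first: p_{RxPlus} = 24.25 + 0.25(23.75 + 0.25p_{RxPlus}), which gives 0.9375p_{RxPlus} = 30.1875 ⇒ p_{RxPlus} = 32.2.
Then p_{MedCo} = 23.75 + 0.25·32.2 = 31.8.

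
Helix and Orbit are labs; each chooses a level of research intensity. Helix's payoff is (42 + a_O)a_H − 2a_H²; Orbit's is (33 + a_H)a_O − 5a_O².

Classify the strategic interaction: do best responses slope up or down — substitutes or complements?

strategic complements

Expanding Helix's payoff: 42a_H + a_Oa_H − 2a_H².
∂π/∂a_H = 42 + a_O − 4a_H = 0, so a_H = 10.5 + 0.25a_O.
The best-response slope da_H/da_O = 0.25 > 0: the reaction function is upward-sloping, so the choices are strategic complements.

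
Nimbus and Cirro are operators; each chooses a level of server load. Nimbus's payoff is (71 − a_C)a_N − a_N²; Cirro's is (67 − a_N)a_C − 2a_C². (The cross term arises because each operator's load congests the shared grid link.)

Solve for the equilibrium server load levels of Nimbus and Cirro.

31, 9

Expanding Nimbus's payoff: 71a_N − a_Ca_N − a_N².
∂π/∂a_N = 71 − a_C − 2a_N = 0, so a_N = 35.5 − 0.5a_C.
Likewise for Cirro: a_C = 16.75 − 0.25a_N.
Plugging a_C into Nimbus's best response: a_N = 35.5 − 0.5(16.75 − 0.25a_N) ⇒ 0.875a_N = 27.125, so a_N = 31.
Then a_C = 16.75 − 0.25·31 = 9.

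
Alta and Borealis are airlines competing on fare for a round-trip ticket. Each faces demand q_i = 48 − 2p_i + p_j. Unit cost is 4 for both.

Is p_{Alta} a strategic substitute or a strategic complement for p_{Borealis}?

Alta's profit: π = (p_{Alta} − 4)(48 − 2p_{Alta} + p_{Borealis}).
∂π/∂p_{Alta} = 56 − 4p_{Alta} + p_{Borealis} = 0 ⇒ p_{Alta} = 14 + 0.25p_{Borealis}.
The best-response slope dp_{Alta}/dp_{Borealis} = 0.25 > 0: the reaction function is upward-sloping, so the choices are strategic complements.

strategic complements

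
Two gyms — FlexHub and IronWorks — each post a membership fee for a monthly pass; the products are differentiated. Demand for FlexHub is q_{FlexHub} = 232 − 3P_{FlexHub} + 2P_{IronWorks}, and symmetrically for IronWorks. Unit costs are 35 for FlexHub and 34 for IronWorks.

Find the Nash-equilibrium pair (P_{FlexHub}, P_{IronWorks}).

84.0625, 83.6875

FlexHub's profit: π = (P_{FlexHub} − 35)(232 − 3P_{FlexHub} + 2P_{IronWorks}).
∂π/∂P_{FlexHub} = 337 − 6P_{FlexHub} + 2P_{IronWorks} = 0 ⇒ P_{FlexHub} = 337/6 + (1/3)P_{IronWorks}.
Similarly P_{IronWorks} = 167/3 + (1/3)P_{FlexHub}.
Plugging P_{IronWorks} into FlexHub's best response: P_{FlexHub} = 337/6 + (1/3)(167/3 + (1/3)P_{FlexHub}) ⇒ (8/9)P_{FlexHub} = 1345/18, so P_{FlexHub} = 84.0625.
Then P_{IronWorks} = 167/3 + (1/3)·84.0625 = 83.6875.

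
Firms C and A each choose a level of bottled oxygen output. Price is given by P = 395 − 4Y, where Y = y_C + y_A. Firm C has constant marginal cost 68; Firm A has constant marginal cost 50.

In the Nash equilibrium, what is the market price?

Firm C's profit: π = y_C(395 − 4(y_C + y_A)) − 68y_C.
∂π/∂y_C = 327 − 8y_C − 4y_A = 0, so y_C = 40.875 − 0.5y_A.
By the same steps for A: y_A = 43.125 − 0.5y_C.
Plugging y_A into C's best response: y_C = 40.875 − 0.5(43.125 − 0.5y_C) ⇒ 0.75y_C = 19.3125, so y_C = 25.75.
Then y_A = 43.125 − 0.5·25.75 = 30.25.
Equilibrium price: P = 395 − 4·56 = 171.

171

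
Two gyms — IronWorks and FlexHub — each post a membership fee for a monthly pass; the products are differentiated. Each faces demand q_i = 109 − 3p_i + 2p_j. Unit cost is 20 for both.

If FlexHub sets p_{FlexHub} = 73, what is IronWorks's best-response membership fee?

IronWorks's profit: π = (p_{IronWorks} − 20)(109 − 3p_{IronWorks} + 2p_{FlexHub}).
∂π/∂p_{IronWorks} = 169 − 6p_{IronWorks} + 2p_{FlexHub} = 0 ⇒ p_{IronWorks} = 169/6 + (1/3)p_{FlexHub}.
At p_{FlexHub} = 73: p_{IronWorks} = 169/6 + (1/3)·73 = 52.5.

52.5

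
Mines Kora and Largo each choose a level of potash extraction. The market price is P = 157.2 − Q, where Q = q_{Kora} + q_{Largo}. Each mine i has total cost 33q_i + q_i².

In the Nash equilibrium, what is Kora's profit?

1234.0512

Mine Kora's profit: π = q_{Kora}(157.2 − (q_{Kora} + q_{Largo})) − 33q_{Kora} − q_{Kora}².
∂π/∂q_{Kora} = 124.2 − 4q_{Kora} − q_{Largo} = 0, so q_{Kora} = 31.05 − 0.25q_{Largo}.
The game is symmetric, so in equilibrium q_{Largo} = q_{Kora}: the reaction function gives 1.25q_{Kora} = 31.05, hence q_{Kora} = 24.84.
Price P = 157.2 − 49.68 = 107.52.
Kora's profit: (107.52 − 33)·24.84 − (24.84)² = 1234.0512.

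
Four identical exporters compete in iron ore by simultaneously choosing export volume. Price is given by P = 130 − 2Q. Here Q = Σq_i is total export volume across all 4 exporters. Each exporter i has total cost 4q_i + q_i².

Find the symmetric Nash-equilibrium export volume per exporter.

A representative exporter's profit is π_i = q_i(130 − 2Q) − 4q_i − q_i², with Q = q_i + Σ_{j≠i} q_j.
First-order condition: 126 − 6q_i − 2Σ_{j≠i} q_j = 0.
With identical exporters, set every q_j = q: then 126 − 6q − 6q = 0, i.e. q = 126/12 = 10.5.

10.5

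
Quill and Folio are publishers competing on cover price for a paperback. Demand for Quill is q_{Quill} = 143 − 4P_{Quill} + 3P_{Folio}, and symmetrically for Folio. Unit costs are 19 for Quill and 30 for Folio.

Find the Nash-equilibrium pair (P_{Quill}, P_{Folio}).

Quill's profit: π = (P_{Quill} − 19)(143 − 4P_{Quill} + 3P_{Folio}).
∂π/∂P_{Quill} = 219 − 8P_{Quill} + 3P_{Folio} = 0 ⇒ P_{Quill} = 27.375 + 0.375P_{Folio}.
Similarly P_{Folio} = 32.875 + 0.375P_{Quill}.
Substituting the second reaction function into the first: P_{Quill} = 27.375 + 0.375(32.875 + 0.375P_{Quill}), which gives (55/64)P_{Quill} = 2541/64 ⇒ P_{Quill} = 46.2.
Then P_{Folio} = 32.875 + 0.375·46.2 = 50.2.

46.2, 50.2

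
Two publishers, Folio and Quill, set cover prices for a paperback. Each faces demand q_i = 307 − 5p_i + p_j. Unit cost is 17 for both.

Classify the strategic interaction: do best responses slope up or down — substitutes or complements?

strategic complements

Folio's profit: π = (p_{Folio} − 17)(307 − 5p_{Folio} + p_{Quill}).
∂π/∂p_{Folio} = 392 − 10p_{Folio} + p_{Quill} = 0 ⇒ p_{Folio} = 39.2 + 0.1p_{Quill}.
The best-response slope dp_{Folio}/dp_{Quill} = 0.1 > 0: the reaction function is upward-sloping, so the choices are strategic complements.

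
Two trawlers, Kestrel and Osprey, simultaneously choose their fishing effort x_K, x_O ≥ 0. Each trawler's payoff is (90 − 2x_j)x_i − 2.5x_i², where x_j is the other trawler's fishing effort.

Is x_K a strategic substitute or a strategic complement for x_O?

Kestrel's payoff is (90 − 2x_O)x_K − 2.5x_K².
∂π/∂x_K = 90 − 2x_O − 5x_K = 0, so x_K = 18 − 0.4x_O.
The best-response slope dx_K/dx_O = −0.4 < 0: the reaction function is downward-sloping, so the choices are strategic substitutes.

strategic substitutes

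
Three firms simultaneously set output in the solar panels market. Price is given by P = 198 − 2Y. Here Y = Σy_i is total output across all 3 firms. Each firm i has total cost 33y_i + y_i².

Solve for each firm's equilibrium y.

A representative firm's profit is π_i = y_i(198 − 2Y) − 33y_i − y_i², with Y = y_i + Σ_{j≠i} y_j.
First-order condition: 165 − 6y_i − 2Σ_{j≠i} y_j = 0.
Imposing symmetry (y_j = y for all j) turns Σ_{j≠i} y_j into 2y, so 165 = 10y and y = 16.5.

16.5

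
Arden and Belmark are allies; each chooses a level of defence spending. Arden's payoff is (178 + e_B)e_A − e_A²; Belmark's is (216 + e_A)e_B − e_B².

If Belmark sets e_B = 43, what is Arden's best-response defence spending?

Expanding Arden's payoff: 178e_A + e_Be_A − e_A².
∂π/∂e_A = 178 + e_B − 2e_A = 0, so e_A = 89 + 0.5e_B.
At e_B = 43: e_A = 89 + 0.5·43 = 110.5.

110.5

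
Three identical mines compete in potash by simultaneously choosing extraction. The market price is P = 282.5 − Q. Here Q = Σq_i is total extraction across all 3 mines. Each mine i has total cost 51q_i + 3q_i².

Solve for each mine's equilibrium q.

A representative mine's profit is π_i = q_i(282.5 − Q) − 51q_i − 3q_i², with Q = q_i + Σ_{j≠i} q_j.
First-order condition: 231.5 − 8q_i − Σ_{j≠i} q_j = 0.
Imposing symmetry (q_j = q for all j) turns Σ_{j≠i} q_j into 2q, so 231.5 = 10q and q = 23.15.

23.15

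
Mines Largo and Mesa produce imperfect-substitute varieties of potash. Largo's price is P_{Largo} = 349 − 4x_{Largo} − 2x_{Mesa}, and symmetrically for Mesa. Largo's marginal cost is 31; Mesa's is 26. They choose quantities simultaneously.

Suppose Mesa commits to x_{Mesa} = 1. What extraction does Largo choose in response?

Mine Largo's profit: π = x_{Largo}(349 − 4x_{Largo} − 2x_{Mesa}) − 31x_{Largo}.
∂π/∂x_{Largo} = 318 − 8x_{Largo} − 2x_{Mesa} = 0 ⇒ x_{Largo} = 39.75 − 0.25x_{Mesa}.
At x_{Mesa} = 1: x_{Largo} = 39.75 − 0.25·1 = 39.5.

39.5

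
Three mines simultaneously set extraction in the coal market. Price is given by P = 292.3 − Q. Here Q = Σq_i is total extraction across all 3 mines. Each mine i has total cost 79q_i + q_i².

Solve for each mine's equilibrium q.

A representative mine's profit is π_i = q_i(292.3 − Q) − 79q_i − q_i², with Q = q_i + Σ_{j≠i} q_j.
First-order condition: 213.3 − 4q_i − Σ_{j≠i} q_j = 0.
With identical mines, set every q_j = q: then 213.3 − 4q − 2q = 0, i.e. q = 213.3/6 = 35.55.

35.55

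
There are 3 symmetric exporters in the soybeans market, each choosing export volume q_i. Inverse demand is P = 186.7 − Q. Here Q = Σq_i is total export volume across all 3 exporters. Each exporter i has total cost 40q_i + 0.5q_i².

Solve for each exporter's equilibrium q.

29.34

A representative exporter's profit is π_i = q_i(186.7 − Q) − 40q_i − 0.5q_i², with Q = q_i + Σ_{j≠i} q_j.
First-order condition: 146.7 − 3q_i − Σ_{j≠i} q_j = 0.
In a symmetric equilibrium every exporter chooses the same q, so Σ_{j≠i} q_j = 2q. The condition becomes 146.7 − 5q = 0, giving q = 146.7/5 = 29.34.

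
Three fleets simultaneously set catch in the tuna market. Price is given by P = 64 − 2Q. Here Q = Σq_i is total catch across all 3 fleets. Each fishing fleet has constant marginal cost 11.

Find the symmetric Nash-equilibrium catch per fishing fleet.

6.625

A representative fishing fleet's profit is π_i = q_i(64 − 2Q) − 11q_i, with Q = q_i + Σ_{j≠i} q_j.
First-order condition: 53 − 4q_i − 2Σ_{j≠i} q_j = 0.
Imposing symmetry (q_j = q for all j) turns Σ_{j≠i} q_j into 2q, so 53 = 8q and q = 6.625.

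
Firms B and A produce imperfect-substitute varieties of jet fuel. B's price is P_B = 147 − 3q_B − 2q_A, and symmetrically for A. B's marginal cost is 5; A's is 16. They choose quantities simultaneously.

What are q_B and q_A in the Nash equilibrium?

18.4375, 15.6875

Firm B's profit: π = q_B(147 − 3q_B − 2q_A) − 5q_B.
∂π/∂q_B = 142 − 6q_B − 2q_A = 0 ⇒ q_B = 71/3 − (1/3)q_A.
Similarly q_A = 131/6 − (1/3)q_B.
Substituting the second reaction function into the first: q_B = 71/3 − (1/3)(131/6 − (1/3)q_B), which gives (8/9)q_B = 295/18 ⇒ q_B = 18.4375.
Then q_A = 131/6 − (1/3)·18.4375 = 15.6875.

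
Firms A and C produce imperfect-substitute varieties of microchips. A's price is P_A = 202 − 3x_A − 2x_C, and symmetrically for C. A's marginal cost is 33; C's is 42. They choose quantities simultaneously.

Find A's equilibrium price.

Firm A's profit: π = x_A(202 − 3x_A − 2x_C) − 33x_A.
∂π/∂x_A = 169 − 6x_A − 2x_C = 0 ⇒ x_A = 169/6 − (1/3)x_C.
Similarly x_C = 80/3 − (1/3)x_A.
Solving the two reaction functions simultaneously: (1 − (−1/3)(−1/3))x_A = 169/6 − (1/3)·(80/3), so (8/9)x_A = 347/18 and x_A = 21.6875.
Then x_C = 80/3 − (1/3)·21.6875 = 19.4375.
P_A = 202 − 3·21.6875 − 2·19.4375 = 98.0625.

98.0625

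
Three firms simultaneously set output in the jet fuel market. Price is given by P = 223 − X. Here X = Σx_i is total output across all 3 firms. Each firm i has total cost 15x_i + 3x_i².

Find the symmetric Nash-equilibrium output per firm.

A representative firm's profit is π_i = x_i(223 − X) − 15x_i − 3x_i², with X = x_i + Σ_{j≠i} x_j.
First-order condition: 208 − 8x_i − Σ_{j≠i} x_j = 0.
In a symmetric equilibrium every firm chooses the same x, so Σ_{j≠i} x_j = 2x. The condition becomes 208 − 10x = 0, giving x = 208/10 = 20.8.

20.8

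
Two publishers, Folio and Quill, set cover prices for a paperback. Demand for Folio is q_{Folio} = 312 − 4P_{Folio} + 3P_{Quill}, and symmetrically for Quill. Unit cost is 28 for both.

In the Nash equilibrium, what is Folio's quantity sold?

Folio's profit: π = (P_{Folio} − 28)(312 − 4P_{Folio} + 3P_{Quill}).
∂π/∂P_{Folio} = 424 − 8P_{Folio} + 3P_{Quill} = 0 ⇒ P_{Folio} = 53 + 0.375P_{Quill}.
By symmetry P_{Quill} = P_{Folio}; substituting into the reaction function, 0.625P_{Folio} = 53 and P_{Folio} = 84.8.
q_{Folio} = 312 − 4·84.8 + 3·84.8 = 227.2.

227.2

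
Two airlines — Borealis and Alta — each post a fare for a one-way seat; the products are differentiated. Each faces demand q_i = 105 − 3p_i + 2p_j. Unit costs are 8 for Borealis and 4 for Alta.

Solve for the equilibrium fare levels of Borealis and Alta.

Borealis's profit: π = (p_{Borealis} − 8)(105 − 3p_{Borealis} + 2p_{Alta}).
∂π/∂p_{Borealis} = 129 − 6p_{Borealis} + 2p_{Alta} = 0 ⇒ p_{Borealis} = 21.5 + (1/3)p_{Alta}.
Similarly p_{Alta} = 19.5 + (1/3)p_{Borealis}.
Solving the two reaction functions simultaneously: (1 − (1/3)(1/3))p_{Borealis} = 21.5 + (1/3)·19.5, so (8/9)p_{Borealis} = 28 and p_{Borealis} = 31.5.
Then p_{Alta} = 19.5 + (1/3)·31.5 = 30.

31.5, 30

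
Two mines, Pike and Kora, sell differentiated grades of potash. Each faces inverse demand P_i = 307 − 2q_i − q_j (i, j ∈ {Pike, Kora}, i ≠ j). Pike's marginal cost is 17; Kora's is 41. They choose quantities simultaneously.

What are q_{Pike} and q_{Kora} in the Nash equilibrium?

Mine Pike's profit: π = q_{Pike}(307 − 2q_{Pike} − q_{Kora}) − 17q_{Pike}.
∂π/∂q_{Pike} = 290 − 4q_{Pike} − q_{Kora} = 0 ⇒ q_{Pike} = 72.5 − 0.25q_{Kora}.
Similarly q_{Kora} = 66.5 − 0.25q_{Pike}.
Substituting the second reaction function into the first: q_{Pike} = 72.5 − 0.25(66.5 − 0.25q_{Pike}), which gives 0.9375q_{Pike} = 55.875 ⇒ q_{Pike} = 59.6.
Then q_{Kora} = 66.5 − 0.25·59.6 = 51.6.

59.6, 51.6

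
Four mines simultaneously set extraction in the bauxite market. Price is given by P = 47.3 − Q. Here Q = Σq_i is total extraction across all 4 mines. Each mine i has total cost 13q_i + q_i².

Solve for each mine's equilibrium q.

A representative mine's profit is π_i = q_i(47.3 − Q) − 13q_i − q_i², with Q = q_i + Σ_{j≠i} q_j.
First-order condition: 34.3 − 4q_i − Σ_{j≠i} q_j = 0.
In a symmetric equilibrium every mine chooses the same q, so Σ_{j≠i} q_j = 3q. The condition becomes 34.3 − 7q = 0, giving q = 34.3/7 = 4.9.

4.9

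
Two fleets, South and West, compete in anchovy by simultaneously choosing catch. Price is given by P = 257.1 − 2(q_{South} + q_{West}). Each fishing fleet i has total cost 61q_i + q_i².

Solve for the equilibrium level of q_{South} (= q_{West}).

Fishing fleet South's profit: π = q_{South}(257.1 − 2(q_{South} + q_{West})) − 61q_{South} − q_{South}².
∂π/∂q_{South} = 196.1 − 6q_{South} − 2q_{West} = 0, so q_{South} = 1961/60 − (1/3)q_{West}.
Setting q_{South} = q_{West} in the reaction function: q_{South} = 1961/60 − (1/3)q_{South}, so q_{South} = (1961/60) / (4/3) = 24.5125.

24.5125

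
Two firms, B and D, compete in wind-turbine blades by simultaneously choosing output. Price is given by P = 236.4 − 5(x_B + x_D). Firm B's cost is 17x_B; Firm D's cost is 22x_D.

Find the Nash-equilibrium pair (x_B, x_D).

Firm B's profit: π = x_B(236.4 − 5(x_B + x_D)) − 17x_B.
∂π/∂x_B = 219.4 − 10x_B − 5x_D = 0, so x_B = 21.94 − 0.5x_D.
By the same steps for D: x_D = 21.44 − 0.5x_B.
Substituting the second reaction function into the first: x_B = 21.94 − 0.5(21.44 − 0.5x_B), which gives 0.75x_B = 11.22 ⇒ x_B = 14.96.
Then x_D = 21.44 − 0.5·14.96 = 13.96.

14.96, 13.96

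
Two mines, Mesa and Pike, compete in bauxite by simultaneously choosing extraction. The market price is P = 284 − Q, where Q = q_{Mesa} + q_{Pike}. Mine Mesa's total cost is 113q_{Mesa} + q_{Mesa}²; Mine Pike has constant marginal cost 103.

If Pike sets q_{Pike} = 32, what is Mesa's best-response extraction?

34.75

Mine Mesa's profit: π = q_{Mesa}(284 − (q_{Mesa} + q_{Pike})) − 113q_{Mesa} − q_{Mesa}².
∂π/∂q_{Mesa} = 171 − 4q_{Mesa} − q_{Pike} = 0, so q_{Mesa} = 42.75 − 0.25q_{Pike}.
At q_{Pike} = 32: q_{Mesa} = 42.75 − 0.25·32 = 34.75.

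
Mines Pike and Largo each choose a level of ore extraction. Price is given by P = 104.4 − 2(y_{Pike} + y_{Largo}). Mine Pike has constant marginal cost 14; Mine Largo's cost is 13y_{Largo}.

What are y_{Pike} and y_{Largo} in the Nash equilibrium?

Mine Pike's profit: π = y_{Pike}(104.4 − 2(y_{Pike} + y_{Largo})) − 14y_{Pike}.
∂π/∂y_{Pike} = 90.4 − 4y_{Pike} − 2y_{Largo} = 0, so y_{Pike} = 22.6 − 0.5y_{Largo}.
By the same steps for Largo: y_{Largo} = 22.85 − 0.5y_{Pike}.
Substituting the second reaction function into the first: y_{Pike} = 22.6 − 0.5(22.85 − 0.5y_{Pike}), which gives 0.75y_{Pike} = 11.175 ⇒ y_{Pike} = 14.9.
Then y_{Largo} = 22.85 − 0.5·14.9 = 15.4.

14.9, 15.4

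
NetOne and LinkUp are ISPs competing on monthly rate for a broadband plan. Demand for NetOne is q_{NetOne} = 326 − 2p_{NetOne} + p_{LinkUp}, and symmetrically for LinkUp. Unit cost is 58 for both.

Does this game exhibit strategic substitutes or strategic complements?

NetOne's profit: π = (p_{NetOne} − 58)(326 − 2p_{NetOne} + p_{LinkUp}).
∂π/∂p_{NetOne} = 442 − 4p_{NetOne} + p_{LinkUp} = 0 ⇒ p_{NetOne} = 110.5 + 0.25p_{LinkUp}.
The best-response slope dp_{NetOne}/dp_{LinkUp} = 0.25 > 0: the reaction function is upward-sloping, so the choices are strategic complements.

strategic complements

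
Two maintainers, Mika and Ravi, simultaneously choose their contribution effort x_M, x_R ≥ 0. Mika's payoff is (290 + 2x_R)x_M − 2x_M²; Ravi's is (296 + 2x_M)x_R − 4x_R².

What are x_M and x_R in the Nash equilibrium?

Expanding Mika's payoff: 290x_M + 2x_Rx_M − 2x_M².
∂π/∂x_M = 290 + 2x_R − 4x_M = 0, so x_M = 72.5 + 0.5x_R.
Likewise for Ravi: x_R = 37 + 0.25x_M.
Solving the two reaction functions simultaneously: (1 − (0.5)(0.25))x_M = 72.5 + 0.5·37, so 0.875x_M = 91 and x_M = 104.
Then x_R = 37 + 0.25·104 = 63.

104, 63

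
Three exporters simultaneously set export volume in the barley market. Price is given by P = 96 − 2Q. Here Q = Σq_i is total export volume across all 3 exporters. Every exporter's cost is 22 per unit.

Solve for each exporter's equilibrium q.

A representative exporter's profit is π_i = q_i(96 − 2Q) − 22q_i, with Q = q_i + Σ_{j≠i} q_j.
First-order condition: 74 − 4q_i − 2Σ_{j≠i} q_j = 0.
With identical exporters, set every q_j = q: then 74 − 4q − 4q = 0, i.e. q = 74/8 = 9.25.

9.25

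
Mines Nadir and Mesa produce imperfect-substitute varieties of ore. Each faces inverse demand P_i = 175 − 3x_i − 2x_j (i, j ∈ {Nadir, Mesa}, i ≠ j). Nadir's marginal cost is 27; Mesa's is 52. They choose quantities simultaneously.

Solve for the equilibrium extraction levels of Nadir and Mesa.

Mine Nadir's profit: π = x_{Nadir}(175 − 3x_{Nadir} − 2x_{Mesa}) − 27x_{Nadir}.
∂π/∂x_{Nadir} = 148 − 6x_{Nadir} − 2x_{Mesa} = 0 ⇒ x_{Nadir} = 74/3 − (1/3)x_{Mesa}.
Similarly x_{Mesa} = 20.5 − (1/3)x_{Nadir}.
Substituting the second reaction function into the first: x_{Nadir} = 74/3 − (1/3)(20.5 − (1/3)x_{Nadir}), which gives (8/9)x_{Nadir} = 107/6 ⇒ x_{Nadir} = 20.0625.
Then x_{Mesa} = 20.5 − (1/3)·20.0625 = 13.8125.

20.0625, 13.8125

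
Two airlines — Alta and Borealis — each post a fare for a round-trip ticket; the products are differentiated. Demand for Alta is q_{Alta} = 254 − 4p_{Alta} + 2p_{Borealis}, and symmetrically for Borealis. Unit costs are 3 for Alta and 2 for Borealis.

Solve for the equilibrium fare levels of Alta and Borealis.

Alta's profit: π = (p_{Alta} − 3)(254 − 4p_{Alta} + 2p_{Borealis}).
∂π/∂p_{Alta} = 266 − 8p_{Alta} + 2p_{Borealis} = 0 ⇒ p_{Alta} = 33.25 + 0.25p_{Borealis}.
Similarly p_{Borealis} = 32.75 + 0.25p_{Alta}.
Substituting the second reaction function into the first: p_{Alta} = 33.25 + 0.25(32.75 + 0.25p_{Alta}), which gives 0.9375p_{Alta} = 41.4375 ⇒ p_{Alta} = 44.2.
Then p_{Borealis} = 32.75 + 0.25·44.2 = 43.8.

44.2, 43.8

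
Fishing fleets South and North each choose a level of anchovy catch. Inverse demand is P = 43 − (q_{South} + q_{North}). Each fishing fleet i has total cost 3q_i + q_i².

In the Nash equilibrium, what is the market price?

27

Fishing fleet South's profit: π = q_{South}(43 − (q_{South} + q_{North})) − 3q_{South} − q_{South}².
∂π/∂q_{South} = 40 − 4q_{South} − q_{North} = 0, so q_{South} = 10 − 0.25q_{North}.
Setting q_{South} = q_{North} in the reaction function: q_{South} = 10 − 0.25q_{South}, so q_{South} = 10 / 1.25 = 8.
Equilibrium price: P = 43 − 16 = 27.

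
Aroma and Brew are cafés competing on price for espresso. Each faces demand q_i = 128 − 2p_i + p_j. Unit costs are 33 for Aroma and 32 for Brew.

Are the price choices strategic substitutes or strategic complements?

Aroma's profit: π = (p_{Aroma} − 33)(128 − 2p_{Aroma} + p_{Brew}).
∂π/∂p_{Aroma} = 194 − 4p_{Aroma} + p_{Brew} = 0 ⇒ p_{Aroma} = 48.5 + 0.25p_{Brew}.
The best-response slope dp_{Aroma}/dp_{Brew} = 0.25 > 0: the reaction function is upward-sloping, so the choices are strategic complements.

strategic complements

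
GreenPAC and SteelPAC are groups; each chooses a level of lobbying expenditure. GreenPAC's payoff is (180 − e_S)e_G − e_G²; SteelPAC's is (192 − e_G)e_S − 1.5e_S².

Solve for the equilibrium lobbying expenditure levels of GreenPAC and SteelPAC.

69.6, 40.8

Expanding GreenPAC's payoff: 180e_G − e_Se_G − e_G².
∂π/∂e_G = 180 − e_S − 2e_G = 0, so e_G = 90 − 0.5e_S.
Likewise for SteelPAC: e_S = 64 − (1/3)e_G.
Plugging e_S into GreenPAC's best response: e_G = 90 − 0.5(64 − (1/3)e_G) ⇒ (5/6)e_G = 58, so e_G = 69.6.
Then e_S = 64 − (1/3)·69.6 = 40.8.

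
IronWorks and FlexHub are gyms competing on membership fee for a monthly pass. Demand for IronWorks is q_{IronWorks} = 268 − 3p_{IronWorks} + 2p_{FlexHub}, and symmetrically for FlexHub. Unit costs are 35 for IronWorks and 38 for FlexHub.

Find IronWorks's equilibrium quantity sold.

176.4375

IronWorks's profit: π = (p_{IronWorks} − 35)(268 − 3p_{IronWorks} + 2p_{FlexHub}).
∂π/∂p_{IronWorks} = 373 − 6p_{IronWorks} + 2p_{FlexHub} = 0 ⇒ p_{IronWorks} = 373/6 + (1/3)p_{FlexHub}.
Similarly p_{FlexHub} = 191/3 + (1/3)p_{IronWorks}.
Solving the two reaction functions simultaneously: (1 − (1/3)(1/3))p_{IronWorks} = 373/6 + (1/3)·(191/3), so (8/9)p_{IronWorks} = 1501/18 and p_{IronWorks} = 93.8125.
Then p_{FlexHub} = 191/3 + (1/3)·93.8125 = 94.9375.
q_{IronWorks} = 268 − 3·93.8125 + 2·94.9375 = 176.4375.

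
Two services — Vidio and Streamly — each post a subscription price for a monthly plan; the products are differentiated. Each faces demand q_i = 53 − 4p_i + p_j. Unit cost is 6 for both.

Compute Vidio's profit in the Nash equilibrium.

100

Vidio's profit: π = (p_{Vidio} − 6)(53 − 4p_{Vidio} + p_{Streamly}).
∂π/∂p_{Vidio} = 77 − 8p_{Vidio} + p_{Streamly} = 0 ⇒ p_{Vidio} = 9.625 + 0.125p_{Streamly}.
The game is symmetric, so in equilibrium p_{Streamly} = p_{Vidio}: the reaction function gives 0.875p_{Vidio} = 9.625, hence p_{Vidio} = 11.
q_{Vidio} = 53 − 4·11 + 11 = 20.
Profit = (11 − 6)·20 = 100.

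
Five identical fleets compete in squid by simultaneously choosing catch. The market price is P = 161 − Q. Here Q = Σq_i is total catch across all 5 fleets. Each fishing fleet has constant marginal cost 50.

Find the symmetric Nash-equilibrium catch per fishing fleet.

18.5

A representative fishing fleet's profit is π_i = q_i(161 − Q) − 50q_i, with Q = q_i + Σ_{j≠i} q_j.
First-order condition: 111 − 2q_i − Σ_{j≠i} q_j = 0.
Imposing symmetry (q_j = q for all j) turns Σ_{j≠i} q_j into 4q, so 111 = 6q and q = 18.5.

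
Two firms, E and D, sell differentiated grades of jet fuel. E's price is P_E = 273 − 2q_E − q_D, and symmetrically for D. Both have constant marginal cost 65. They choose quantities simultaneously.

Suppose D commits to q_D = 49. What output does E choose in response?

Firm E's profit: π = q_E(273 − 2q_E − q_D) − 65q_E.
∂π/∂q_E = 208 − 4q_E − q_D = 0 ⇒ q_E = 52 − 0.25q_D.
At q_D = 49: q_E = 52 − 0.25·49 = 39.75.

39.75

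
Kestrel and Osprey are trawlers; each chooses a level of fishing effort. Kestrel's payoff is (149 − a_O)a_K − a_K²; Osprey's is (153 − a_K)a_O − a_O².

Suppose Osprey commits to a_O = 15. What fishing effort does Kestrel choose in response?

67

Expanding Kestrel's payoff: 149a_K − a_Oa_K − a_K².
∂π/∂a_K = 149 − a_O − 2a_K = 0, so a_K = 74.5 − 0.5a_O.
At a_O = 15: a_K = 74.5 − 0.5·15 = 67.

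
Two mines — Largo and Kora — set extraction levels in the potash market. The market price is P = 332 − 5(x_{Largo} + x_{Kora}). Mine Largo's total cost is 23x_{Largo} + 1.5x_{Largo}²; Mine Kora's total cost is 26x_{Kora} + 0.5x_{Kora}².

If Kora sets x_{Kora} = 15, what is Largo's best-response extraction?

Mine Largo's profit: π = x_{Largo}(332 − 5(x_{Largo} + x_{Kora})) − 23x_{Largo} − 1.5x_{Largo}².
∂π/∂x_{Largo} = 309 − 13x_{Largo} − 5x_{Kora} = 0, so x_{Largo} = 309/13 − (5/13)x_{Kora}.
At x_{Kora} = 15: x_{Largo} = 309/13 − (5/13)·15 = 18.

18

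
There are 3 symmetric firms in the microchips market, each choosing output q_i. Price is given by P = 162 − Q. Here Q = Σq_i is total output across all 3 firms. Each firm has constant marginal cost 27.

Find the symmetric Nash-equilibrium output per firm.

33.75

A representative firm's profit is π_i = q_i(162 − Q) − 27q_i, with Q = q_i + Σ_{j≠i} q_j.
First-order condition: 135 − 2q_i − Σ_{j≠i} q_j = 0.
In a symmetric equilibrium every firm chooses the same q, so Σ_{j≠i} q_j = 2q. The condition becomes 135 − 4q = 0, giving q = 135/4 = 33.75.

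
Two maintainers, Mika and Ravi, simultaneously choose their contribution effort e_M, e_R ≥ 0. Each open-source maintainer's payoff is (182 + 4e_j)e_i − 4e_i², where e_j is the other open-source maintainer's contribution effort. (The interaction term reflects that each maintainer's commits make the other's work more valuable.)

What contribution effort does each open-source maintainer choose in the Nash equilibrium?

Mika's payoff is (182 + 4e_R)e_M − 4e_M².
∂π/∂e_M = 182 + 4e_R − 8e_M = 0, so e_M = 22.75 + 0.5e_R.
Setting e_M = e_R in the reaction function: e_M = 22.75 + 0.5e_M, so e_M = 22.75 / 0.5 = 45.5.

45.5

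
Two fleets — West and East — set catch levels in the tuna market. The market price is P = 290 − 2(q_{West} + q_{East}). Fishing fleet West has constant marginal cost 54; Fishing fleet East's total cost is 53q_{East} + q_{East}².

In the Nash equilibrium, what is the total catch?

70.9

Fishing fleet West's profit: π = q_{West}(290 − 2(q_{West} + q_{East})) − 54q_{West}.
∂π/∂q_{West} = 236 − 4q_{West} − 2q_{East} = 0, so q_{West} = 59 − 0.5q_{East}.
For East: ∂π/∂q_{East} = 237 − 6q_{East} − 2q_{West} = 0 ⇒ q_{East} = 39.5 − (1/3)q_{West}.
Substituting the second reaction function into the first: q_{West} = 59 − 0.5(39.5 − (1/3)q_{West}), which gives (5/6)q_{West} = 39.25 ⇒ q_{West} = 47.1.
Then q_{East} = 39.5 − (1/3)·47.1 = 23.8.
Total catch: 47.1 + 23.8 = 70.9.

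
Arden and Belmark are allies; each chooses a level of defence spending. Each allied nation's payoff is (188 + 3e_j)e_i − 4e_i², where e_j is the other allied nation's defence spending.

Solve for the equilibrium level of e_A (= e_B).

37.6

Arden's payoff is (188 + 3e_B)e_A − 4e_A².
∂π/∂e_A = 188 + 3e_B − 8e_A = 0, so e_A = 23.5 + 0.375e_B.
Setting e_A = e_B in the reaction function: e_A = 23.5 + 0.375e_A, so e_A = 23.5 / 0.625 = 37.6.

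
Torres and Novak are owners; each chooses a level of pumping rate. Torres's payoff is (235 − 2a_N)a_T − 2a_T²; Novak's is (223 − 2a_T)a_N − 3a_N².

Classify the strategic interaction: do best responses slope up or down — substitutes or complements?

strategic substitutes

Expanding Torres's payoff: 235a_T − 2a_Na_T − 2a_T².
∂π/∂a_T = 235 − 2a_N − 4a_T = 0, so a_T = 58.75 − 0.5a_N.
The best-response slope da_T/da_N = −0.5 < 0: the reaction function is downward-sloping, so the choices are strategic substitutes.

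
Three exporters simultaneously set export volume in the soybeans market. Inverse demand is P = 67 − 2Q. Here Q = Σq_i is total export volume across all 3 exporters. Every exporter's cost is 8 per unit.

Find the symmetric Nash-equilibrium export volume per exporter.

A representative exporter's profit is π_i = q_i(67 − 2Q) − 8q_i, with Q = q_i + Σ_{j≠i} q_j.
First-order condition: 59 − 4q_i − 2Σ_{j≠i} q_j = 0.
With identical exporters, set every q_j = q: then 59 − 4q − 4q = 0, i.e. q = 59/8 = 7.375.

7.375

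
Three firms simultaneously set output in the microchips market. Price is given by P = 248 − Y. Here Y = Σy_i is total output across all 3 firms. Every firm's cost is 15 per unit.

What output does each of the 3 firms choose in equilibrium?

58.25

A representative firm's profit is π_i = y_i(248 − Y) − 15y_i, with Y = y_i + Σ_{j≠i} y_j.
First-order condition: 233 − 2y_i − Σ_{j≠i} y_j = 0.
In a symmetric equilibrium every firm chooses the same y, so Σ_{j≠i} y_j = 2y. The condition becomes 233 − 4y = 0, giving y = 233/4 = 58.25.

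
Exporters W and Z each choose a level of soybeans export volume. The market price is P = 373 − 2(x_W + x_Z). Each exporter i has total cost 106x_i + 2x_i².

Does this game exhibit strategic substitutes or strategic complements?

strategic substitutes

Exporter W's profit: π = x_W(373 − 2(x_W + x_Z)) − 106x_W − 2x_W².
∂π/∂x_W = 267 − 8x_W − 2x_Z = 0, so x_W = 33.375 − 0.25x_Z.
The best-response slope dx_W/dx_Z = −0.25 < 0: the reaction function is downward-sloping, so the choices are strategic substitutes.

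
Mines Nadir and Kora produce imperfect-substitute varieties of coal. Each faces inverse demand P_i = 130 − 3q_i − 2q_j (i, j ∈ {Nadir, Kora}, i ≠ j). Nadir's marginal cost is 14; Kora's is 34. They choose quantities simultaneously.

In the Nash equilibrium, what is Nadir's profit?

744.1875

Mine Nadir's profit: π = q_{Nadir}(130 − 3q_{Nadir} − 2q_{Kora}) − 14q_{Nadir}.
∂π/∂q_{Nadir} = 116 − 6q_{Nadir} − 2q_{Kora} = 0 ⇒ q_{Nadir} = 58/3 − (1/3)q_{Kora}.
Similarly q_{Kora} = 16 − (1/3)q_{Nadir}.
Solving the two reaction functions simultaneously: (1 − (−1/3)(−1/3))q_{Nadir} = 58/3 − (1/3)·16, so (8/9)q_{Nadir} = 14 and q_{Nadir} = 15.75.
Then q_{Kora} = 16 − (1/3)·15.75 = 10.75.
P_{Nadir} = 130 − 3·15.75 − 2·10.75 = 61.25.
Profit = (61.25 − 14)·15.75 = 744.1875.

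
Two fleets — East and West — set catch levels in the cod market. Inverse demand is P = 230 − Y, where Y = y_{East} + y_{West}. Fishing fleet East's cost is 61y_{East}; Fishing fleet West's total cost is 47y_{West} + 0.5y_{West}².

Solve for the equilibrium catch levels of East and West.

64.8, 39.4

Fishing fleet East's profit: π = y_{East}(230 − (y_{East} + y_{West})) − 61y_{East}.
∂π/∂y_{East} = 169 − 2y_{East} − y_{West} = 0, so y_{East} = 84.5 − 0.5y_{West}.
For West: ∂π/∂y_{West} = 183 − 3y_{West} − y_{East} = 0 ⇒ y_{West} = 61 − (1/3)y_{East}.
Plugging y_{West} into East's best response: y_{East} = 84.5 − 0.5(61 − (1/3)y_{East}) ⇒ (5/6)y_{East} = 54, so y_{East} = 64.8.
Then y_{West} = 61 − (1/3)·64.8 = 39.4.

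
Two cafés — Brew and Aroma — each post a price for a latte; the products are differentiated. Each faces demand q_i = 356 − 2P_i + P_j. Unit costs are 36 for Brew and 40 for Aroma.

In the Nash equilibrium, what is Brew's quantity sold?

Brew's profit: π = (P_{Brew} − 36)(356 − 2P_{Brew} + P_{Aroma}).
∂π/∂P_{Brew} = 428 − 4P_{Brew} + P_{Aroma} = 0 ⇒ P_{Brew} = 107 + 0.25P_{Aroma}.
Similarly P_{Aroma} = 109 + 0.25P_{Brew}.
Plugging P_{Aroma} into Brew's best response: P_{Brew} = 107 + 0.25(109 + 0.25P_{Brew}) ⇒ 0.9375P_{Brew} = 134.25, so P_{Brew} = 143.2.
Then P_{Aroma} = 109 + 0.25·143.2 = 144.8.
q_{Brew} = 356 − 2·143.2 + 144.8 = 214.4.

214.4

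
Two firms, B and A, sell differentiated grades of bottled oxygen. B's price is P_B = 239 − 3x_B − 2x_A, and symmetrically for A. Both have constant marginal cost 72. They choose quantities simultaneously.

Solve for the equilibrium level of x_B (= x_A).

20.875

Firm B's profit: π = x_B(239 − 3x_B − 2x_A) − 72x_B.
∂π/∂x_B = 167 − 6x_B − 2x_A = 0 ⇒ x_B = 167/6 − (1/3)x_A.
Setting x_B = x_A in the reaction function: x_B = 167/6 − (1/3)x_B, so x_B = (167/6) / (4/3) = 20.875.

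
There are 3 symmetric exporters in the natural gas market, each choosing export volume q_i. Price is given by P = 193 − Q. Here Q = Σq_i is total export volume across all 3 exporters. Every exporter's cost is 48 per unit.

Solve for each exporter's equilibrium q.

A representative exporter's profit is π_i = q_i(193 − Q) − 48q_i, with Q = q_i + Σ_{j≠i} q_j.
First-order condition: 145 − 2q_i − Σ_{j≠i} q_j = 0.
Imposing symmetry (q_j = q for all j) turns Σ_{j≠i} q_j into 2q, so 145 = 4q and q = 36.25.

36.25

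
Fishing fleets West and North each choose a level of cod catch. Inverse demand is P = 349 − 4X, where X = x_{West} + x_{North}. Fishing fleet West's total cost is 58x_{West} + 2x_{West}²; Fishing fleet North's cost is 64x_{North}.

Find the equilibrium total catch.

43.05

Fishing fleet West's profit: π = x_{West}(349 − 4(x_{West} + x_{North})) − 58x_{West} − 2x_{West}².
∂π/∂x_{West} = 291 − 12x_{West} − 4x_{North} = 0, so x_{West} = 24.25 − (1/3)x_{North}.
For North: ∂π/∂x_{North} = 285 − 8x_{North} − 4x_{West} = 0 ⇒ x_{North} = 35.625 − 0.5x_{West}.
Plugging x_{North} into West's best response: x_{West} = 24.25 − (1/3)(35.625 − 0.5x_{West}) ⇒ (5/6)x_{West} = 12.375, so x_{West} = 14.85.
Then x_{North} = 35.625 − 0.5·14.85 = 28.2.
Total catch: 14.85 + 28.2 = 43.05.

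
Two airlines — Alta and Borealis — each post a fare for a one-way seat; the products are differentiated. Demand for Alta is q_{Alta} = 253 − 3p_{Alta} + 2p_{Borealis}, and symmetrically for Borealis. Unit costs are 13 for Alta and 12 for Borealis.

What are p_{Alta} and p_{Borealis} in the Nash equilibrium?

Alta's profit: π = (p_{Alta} − 13)(253 − 3p_{Alta} + 2p_{Borealis}).
∂π/∂p_{Alta} = 292 − 6p_{Alta} + 2p_{Borealis} = 0 ⇒ p_{Alta} = 146/3 + (1/3)p_{Borealis}.
Similarly p_{Borealis} = 289/6 + (1/3)p_{Alta}.
Plugging p_{Borealis} into Alta's best response: p_{Alta} = 146/3 + (1/3)(289/6 + (1/3)p_{Alta}) ⇒ (8/9)p_{Alta} = 1165/18, so p_{Alta} = 72.8125.
Then p_{Borealis} = 289/6 + (1/3)·72.8125 = 72.4375.

72.8125, 72.4375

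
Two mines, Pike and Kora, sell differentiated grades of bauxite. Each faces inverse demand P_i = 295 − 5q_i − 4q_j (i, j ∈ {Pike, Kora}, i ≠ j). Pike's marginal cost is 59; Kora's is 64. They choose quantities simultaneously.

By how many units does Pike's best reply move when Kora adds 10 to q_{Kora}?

-4

Mine Pike's profit: π = q_{Pike}(295 − 5q_{Pike} − 4q_{Kora}) − 59q_{Pike}.
∂π/∂q_{Pike} = 236 − 10q_{Pike} − 4q_{Kora} = 0 ⇒ q_{Pike} = 23.6 − 0.4q_{Kora}.
The reaction-function slope is −0.4, so a 10-unit rise in q_{Kora} moves q_{Pike} by −0.4 × 10 = −4. Pike's best response falls — the actions are strategic substitutes.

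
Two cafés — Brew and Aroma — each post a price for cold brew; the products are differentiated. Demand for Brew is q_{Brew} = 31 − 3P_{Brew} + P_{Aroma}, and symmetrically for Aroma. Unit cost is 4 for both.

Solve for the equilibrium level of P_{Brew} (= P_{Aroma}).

Brew's profit: π = (P_{Brew} − 4)(31 − 3P_{Brew} + P_{Aroma}).
∂π/∂P_{Brew} = 43 − 6P_{Brew} + P_{Aroma} = 0 ⇒ P_{Brew} = 43/6 + (1/6)P_{Aroma}.
By symmetry P_{Aroma} = P_{Brew}; substituting into the reaction function, (5/6)P_{Brew} = 43/6 and P_{Brew} = 8.6.

8.6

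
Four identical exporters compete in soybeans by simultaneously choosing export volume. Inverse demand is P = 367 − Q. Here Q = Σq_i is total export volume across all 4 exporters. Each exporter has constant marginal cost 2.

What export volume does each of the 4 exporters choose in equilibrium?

A representative exporter's profit is π_i = q_i(367 − Q) − 2q_i, with Q = q_i + Σ_{j≠i} q_j.
First-order condition: 365 − 2q_i − Σ_{j≠i} q_j = 0.
In a symmetric equilibrium every exporter chooses the same q, so Σ_{j≠i} q_j = 3q. The condition becomes 365 − 5q = 0, giving q = 365/5 = 73.

73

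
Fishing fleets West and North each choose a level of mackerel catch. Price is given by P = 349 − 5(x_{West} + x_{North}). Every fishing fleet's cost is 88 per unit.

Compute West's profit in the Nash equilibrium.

1513.8

Fishing fleet West's profit: π = x_{West}(349 − 5(x_{West} + x_{North})) − 88x_{West}.
∂π/∂x_{West} = 261 − 10x_{West} − 5x_{North} = 0, so x_{West} = 26.1 − 0.5x_{North}.
Setting x_{West} = x_{North} in the reaction function: x_{West} = 26.1 − 0.5x_{West}, so x_{West} = 26.1 / 1.5 = 17.4.
Price P = 349 − 5·34.8 = 175.
West's profit: (175 − 88)·17.4 = 1513.8.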